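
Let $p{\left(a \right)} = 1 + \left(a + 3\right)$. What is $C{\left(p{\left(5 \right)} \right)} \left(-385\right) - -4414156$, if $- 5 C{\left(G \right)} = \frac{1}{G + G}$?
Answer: $\frac{79454885}{18} \approx 4.4142 \cdot 10^{6}$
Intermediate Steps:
$p{\left(a \right)} = 4 + a$ ($p{\left(a \right)} = 1 + \left(3 + a\right) = 4 + a$)
$C{\left(G \right)} = - \frac{1}{10 G}$ ($C{\left(G \right)} = - \frac{1}{5 \left(G + G\right)} = - \frac{1}{5 \cdot 2 G} = - \frac{\frac{1}{2} \frac{1}{G}}{5} = - \frac{1}{10 G}$)
$C{\left(p{\left(5 \right)} \right)} \left(-385\right) - -4414156 = - \frac{1}{10 \left(4 + 5\right)} \left(-385\right) - -4414156 = - \frac{1}{10 \cdot 9} \left(-385\right) + 4414156 = \left(- \frac{1}{10}\right) \frac{1}{9} \left(-385\right) + 4414156 = \left(- \frac{1}{90}\right) \left(-385\right) + 4414156 = \frac{77}{18} + 4414156 = \frac{79454885}{18}$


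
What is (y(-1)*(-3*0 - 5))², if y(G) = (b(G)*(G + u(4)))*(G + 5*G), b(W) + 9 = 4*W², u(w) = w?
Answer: 202500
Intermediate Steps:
b(W) = -9 + 4*W²
y(G) = 6*G*(-9 + 4*G²)*(4 + G) (y(G) = ((-9 + 4*G²)*(G + 4))*(G + 5*G) = ((-9 + 4*G²)*(4 + G))*(6*G) = 6*G*(-9 + 4*G²)*(4 + G))
(y(-1)*(-3*0 - 5))² = ((6*(-1)*(-9 + 4*(-1)²)*(4 - 1))*(-3*0 - 5))² = ((6*(-1)*(-9 + 4*1)*3)*(0 - 5))² = ((6*(-1)*(-9 + 4)*3)*(-5))² = ((6*(-1)*(-5)*3)*(-5))² = (90*(-5))² = (-450)² = 202500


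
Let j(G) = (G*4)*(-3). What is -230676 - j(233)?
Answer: -227880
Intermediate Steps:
j(G) = -12*G (j(G) = (4*G)*(-3) = -12*G)
-230676 - j(233) = -230676 - (-12)*233 = -230676 - 1*(-2796) = -230676 + 2796 = -227880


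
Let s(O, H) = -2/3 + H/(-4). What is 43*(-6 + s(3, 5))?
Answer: -4085/12 ≈ -340.42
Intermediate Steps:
s(O, H) = -⅔ - H/4 (s(O, H) = -2*⅓ + H*(-¼) = -⅔ - H/4)
43*(-6 + s(3, 5)) = 43*(-6 + (-⅔ - ¼*5)) = 43*(-6 + (-⅔ - 5/4)) = 43*(-6 - 23/12) = 43*(-95/12) = -4085/12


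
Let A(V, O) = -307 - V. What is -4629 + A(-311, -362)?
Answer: -4625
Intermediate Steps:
-4629 + A(-311, -362) = -4629 + (-307 - 1*(-311)) = -4629 + (-307 + 311) = -4629 + 4 = -4625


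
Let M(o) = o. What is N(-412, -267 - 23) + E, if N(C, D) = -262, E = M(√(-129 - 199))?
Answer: -262 + 2*I*√82 ≈ -262.0 + 18.111*I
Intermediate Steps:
E = 2*I*√82 (E = √(-129 - 199) = √(-328) = 2*I*√82 ≈ 18.111*I)
N(-412, -267 - 23) + E = -262 + 2*I*√82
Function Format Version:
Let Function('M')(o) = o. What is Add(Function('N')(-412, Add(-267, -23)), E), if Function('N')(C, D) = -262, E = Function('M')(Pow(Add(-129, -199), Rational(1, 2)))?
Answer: Add(-262, Mul(2, I, Pow(82, Rational(1, 2)))) ≈ Add(-262.00, Mul(18.111, I))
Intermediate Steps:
E = Mul(2, I, Pow(82, Rational(1, 2))) (E = Pow(Add(-129, -199), Rational(1, 2)) = Pow(-328, Rational(1, 2)) = Mul(2, I, Pow(82, Rational(1, 2))) ≈ Mul(18.111, I))
Add(Function('N')(-412, Add(-267, -23)), E) = Add(-262, Mul(2, I, Pow(82, Rational(1, 2))))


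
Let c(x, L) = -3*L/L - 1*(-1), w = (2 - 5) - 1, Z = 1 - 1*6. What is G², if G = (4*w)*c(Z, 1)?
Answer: 1024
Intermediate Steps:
Z = -5 (Z = 1 - 6 = -5)
w = -4 (w = -3 - 1 = -4)
c(x, L) = -2 (c(x, L) = -3*1 + 1 = -3 + 1 = -2)
G = 32 (G = (4*(-4))*(-2) = -16*(-2) = 32)
G² = 32² = 1024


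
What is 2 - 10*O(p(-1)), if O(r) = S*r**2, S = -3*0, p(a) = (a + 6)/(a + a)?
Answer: 2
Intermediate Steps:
p(a) = (6 + a)/(2*a) (p(a) = (6 + a)/((2*a)) = (6 + a)*(1/(2*a)) = (6 + a)/(2*a))
S = 0 (S = -1*0 = 0)
O(r) = 0 (O(r) = 0*r**2 = 0)
2 - 10*O(p(-1)) = 2 - 10*0 = 2 + 0 = 2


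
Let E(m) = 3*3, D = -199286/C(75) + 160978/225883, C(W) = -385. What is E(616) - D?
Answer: -6327801639/12423565 ≈ -509.34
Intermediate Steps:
D = 6439613724/12423565 (D = -199286/(-385) + 160978/225883 = -199286*(-1/385) + 160978*(1/225883) = 199286/385 + 160978/225883 = 6439613724/12423565 ≈ 518.34)
E(m) = 9
E(616) - D = 9 - 1*6439613724/12423565 = 9 - 6439613724/12423565 = -6327801639/12423565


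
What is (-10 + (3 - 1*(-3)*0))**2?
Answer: 49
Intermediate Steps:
(-10 + (3 - 1*(-3)*0))**2 = (-10 + (3 + 3*0))**2 = (-10 + (3 + 0))**2 = (-10 + 3)**2 = (-7)**2 = 49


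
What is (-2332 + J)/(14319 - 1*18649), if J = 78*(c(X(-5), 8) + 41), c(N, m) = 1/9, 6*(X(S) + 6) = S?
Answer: -1312/6495 ≈ -0.20200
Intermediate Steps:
X(S) = -6 + S/6
c(N, m) = ⅑
J = 9620/3 (J = 78*(⅑ + 41) = 78*(370/9) = 9620/3 ≈ 3206.7)
(-2332 + J)/(14319 - 1*18649) = (-2332 + 9620/3)/(14319 - 1*18649) = 2624/(3*(14319 - 18649)) = (2624/3)/(-4330) = (2624/3)*(-1/4330) = -1312/6495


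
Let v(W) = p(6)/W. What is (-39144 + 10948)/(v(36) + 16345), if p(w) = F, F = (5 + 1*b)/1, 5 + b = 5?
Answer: -1015056/588425 ≈ -1.7250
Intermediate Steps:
b = 0 (b = -5 + 5 = 0)
F = 5 (F = (5 + 1*0)/1 = (5 + 0)*1 = 5*1 = 5)
p(w) = 5
v(W) = 5/W
(-39144 + 10948)/(v(36) + 16345) = (-39144 + 10948)/(5/36 + 16345) = -28196/(5*(1/36) + 16345) = -28196/(5/36 + 16345) = -28196/588425/36 = -28196*36/588425 = -1015056/588425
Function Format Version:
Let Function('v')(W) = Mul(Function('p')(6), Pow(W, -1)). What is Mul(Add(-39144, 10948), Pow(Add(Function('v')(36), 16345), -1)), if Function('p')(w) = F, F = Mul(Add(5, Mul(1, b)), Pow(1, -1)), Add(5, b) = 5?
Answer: Rational(-1015056, 588425) ≈ -1.7250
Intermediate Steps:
b = 0 (b = Add(-5, 5) = 0)
F = 5 (F = Mul(Add(5, Mul(1, 0)), Pow(1, -1)) = Mul(Add(5, 0), 1) = Mul(5, 1) = 5)
Function('p')(w) = 5
Function('v')(W) = Mul(5, Pow(W, -1))
Mul(Add(-39144, 10948), Pow(Add(Function('v')(36), 16345), -1)) = Mul(Add(-39144, 10948), Pow(Add(Mul(5, Pow(36, -1)), 16345), -1)) = Mul(-28196, Pow(Add(Mul(5, Rational(1, 36)), 16345), -1)) = Mul(-28196, Pow(Add(Rational(5, 36), 16345), -1)) = Mul(-28196, Pow(Rational(588425, 36), -1)) = Mul(-28196, Rational(36, 588425)) = Rational(-1015056, 588425)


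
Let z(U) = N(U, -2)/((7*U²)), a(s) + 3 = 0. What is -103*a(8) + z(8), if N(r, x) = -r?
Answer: 17303/56 ≈ 308.98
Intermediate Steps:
a(s) = -3 (a(s) = -3 + 0 = -3)
z(U) = -1/(7*U) (z(U) = (-U)/((7*U²)) = (-U)*(1/(7*U²)) = -1/(7*U))
-103*a(8) + z(8) = -103*(-3) - ⅐/8 = 309 - ⅐*⅛ = 309 - 1/56 = 17303/56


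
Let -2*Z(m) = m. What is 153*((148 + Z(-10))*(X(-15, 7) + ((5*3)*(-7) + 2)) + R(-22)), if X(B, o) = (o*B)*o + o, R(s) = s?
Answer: -19456245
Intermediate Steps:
Z(m) = -m/2
X(B, o) = o + B*o**2 (X(B, o) = (B*o)*o + o = B*o**2 + o = o + B*o**2)
153*((148 + Z(-10))*(X(-15, 7) + ((5*3)*(-7) + 2)) + R(-22)) = 153*((148 - 1/2*(-10))*(7*(1 - 15*7) + ((5*3)*(-7) + 2)) - 22) = 153*((148 + 5)*(7*(1 - 105) + (15*(-7) + 2)) - 22) = 153*(153*(7*(-104) + (-105 + 2)) - 22) = 153*(153*(-728 - 103) - 22) = 153*(153*(-831) - 22) = 153*(-127143 - 22) = 153*(-127165) = -19456245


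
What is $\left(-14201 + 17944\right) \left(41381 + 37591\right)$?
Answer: $295592196$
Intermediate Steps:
$\left(-14201 + 17944\right) \left(41381 + 37591\right) = 3743 \cdot 78972 = 295592196$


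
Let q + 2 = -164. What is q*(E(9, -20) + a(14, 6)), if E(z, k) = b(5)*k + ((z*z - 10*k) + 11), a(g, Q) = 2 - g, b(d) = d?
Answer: -29880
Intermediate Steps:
q = -166 (q = -2 - 164 = -166)
E(z, k) = 11 + z² - 5*k (E(z, k) = 5*k + ((z*z - 10*k) + 11) = 5*k + ((z² - 10*k) + 11) = 5*k + (11 + z² - 10*k) = 11 + z² - 5*k)
q*(E(9, -20) + a(14, 6)) = -166*((11 + 9² - 5*(-20)) + (2 - 1*14)) = -166*((11 + 81 + 100) + (2 - 14)) = -166*(192 - 12) = -166*180 = -29880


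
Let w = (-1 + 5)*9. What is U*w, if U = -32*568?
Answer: -654336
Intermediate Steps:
U = -18176
w = 36 (w = 4*9 = 36)
U*w = -18176*36 = -654336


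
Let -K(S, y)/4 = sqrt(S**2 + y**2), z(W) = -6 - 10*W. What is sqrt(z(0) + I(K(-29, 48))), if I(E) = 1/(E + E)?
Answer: sqrt(-949538400 - 6290*sqrt(3145))/12580 ≈ 2.4499*I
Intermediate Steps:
K(S, y) = -4*sqrt(S**2 + y**2)
I(E) = 1/(2*E)
sqrt(z(0) + I(K(-29, 48))) = sqrt((-6 - 10*0) + 1/(2*((-4*sqrt((-29)**2 + 48**2))))) = sqrt((-6 + 0) + 1/(2*((-4*sqrt(841 + 2304))))) = sqrt(-6 + 1/(2*((-4*sqrt(3145))))) = sqrt(-6 + (-sqrt(3145)/12580)/2) = sqrt(-6 - sqrt(3145)/25160)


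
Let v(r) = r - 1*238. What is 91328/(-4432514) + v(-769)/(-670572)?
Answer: -28389229009/1486159889004 ≈ -0.019102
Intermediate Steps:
v(r) = -238 + r (v(r) = r - 238 = -238 + r)
91328/(-4432514) + v(-769)/(-670572) = 91328/(-4432514) + (-238 - 769)/(-670572) = 91328*(-1/4432514) - 1007*(-1/670572) = -45664/2216257 + 1007/670572 = -28389229009/1486159889004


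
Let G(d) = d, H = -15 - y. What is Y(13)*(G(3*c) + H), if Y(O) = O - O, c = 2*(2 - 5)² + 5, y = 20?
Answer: 0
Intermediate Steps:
c = 23 (c = 2*(-3)² + 5 = 2*9 + 5 = 18 + 5 = 23)
Y(O) = 0
H = -35 (H = -15 - 1*20 = -15 - 20 = -35)
Y(13)*(G(3*c) + H) = 0*(3*23 - 35) = 0*(69 - 35) = 0*34 = 0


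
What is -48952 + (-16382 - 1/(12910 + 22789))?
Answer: -2332358467/35699 ≈ -65334.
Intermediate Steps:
-48952 + (-16382 - 1/(12910 + 22789)) = -48952 + (-16382 - 1/35699) = -48952 - 584821019/35699 = -2332358467/35699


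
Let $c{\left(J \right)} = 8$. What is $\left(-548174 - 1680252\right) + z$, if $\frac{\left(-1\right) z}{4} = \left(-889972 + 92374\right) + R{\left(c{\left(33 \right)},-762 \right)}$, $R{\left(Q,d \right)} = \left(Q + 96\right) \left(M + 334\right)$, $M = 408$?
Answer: $653294$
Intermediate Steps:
$R{\left(Q,d \right)} = 71232 + 742 Q$ ($R{\left(Q,d \right)} = \left(Q + 96\right) \left(408 + 334\right) = \left(96 + Q\right) 742 = 71232 + 742 Q$)
$z = 2881720$ ($z = - 4 \left(\left(-889972 + 92374\right) + \left(71232 + 742 \cdot 8\right)\right) = - 4 \left(-797598 + \left(71232 + 5936\right)\right) = - 4 \left(-797598 + 77168\right) = \left(-4\right) \left(-720430\right) = 2881720$)
$\left(-548174 - 1680252\right) + z = \left(-548174 - 1680252\right) + 2881720 = -2228426 + 2881720 = 653294$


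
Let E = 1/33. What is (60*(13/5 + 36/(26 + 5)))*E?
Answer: 212/31 ≈ 6.8387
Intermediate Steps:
E = 1/33 ≈ 0.030303
(60*(13/5 + 36/(26 + 5)))*E = (60*(13/5 + 36/(26 + 5)))*(1/33) = (60*(13*(⅕) + 36/31))*(1/33) = (60*(13/5 + 36*(1/31)))*(1/33) = (60*(13/5 + 36/31))*(1/33) = (60*(583/155))*(1/33) = (6996/31)*(1/33) = 212/31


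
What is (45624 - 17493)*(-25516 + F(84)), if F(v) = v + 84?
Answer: -713064588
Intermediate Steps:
F(v) = 84 + v
(45624 - 17493)*(-25516 + F(84)) = (45624 - 17493)*(-25516 + (84 + 84)) = 28131*(-25516 + 168) = 28131*(-25348) = -713064588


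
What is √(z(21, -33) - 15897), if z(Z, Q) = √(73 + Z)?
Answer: √(-15897 + √94) ≈ 126.04*I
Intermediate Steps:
√(z(21, -33) - 15897) = √(√(73 + 21) - 15897) = √(√94 - 15897) = √(-15897 + √94)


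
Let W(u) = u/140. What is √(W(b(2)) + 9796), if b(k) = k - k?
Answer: 2*√2449 ≈ 98.975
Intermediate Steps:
b(k) = 0
W(u) = u/140 (W(u) = u*(1/140) = u/140)
√(W(b(2)) + 9796) = √((1/140)*0 + 9796) = √(0 + 9796) = √9796 = 2*√2449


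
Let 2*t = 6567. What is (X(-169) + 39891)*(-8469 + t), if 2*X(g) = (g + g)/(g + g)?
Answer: -827429493/4 ≈ -2.0686e+8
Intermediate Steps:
t = 6567/2 (t = (½)*6567 = 6567/2 ≈ 3283.5)
X(g) = ½ (X(g) = ((g + g)/(g + g))/2 = ((2*g)/((2*g)))/2 = ((2*g)*(1/(2*g)))/2 = (½)*1 = ½)
(X(-169) + 39891)*(-8469 + t) = (½ + 39891)*(-8469 + 6567/2) = (79783/2)*(-10371/2) = -827429493/4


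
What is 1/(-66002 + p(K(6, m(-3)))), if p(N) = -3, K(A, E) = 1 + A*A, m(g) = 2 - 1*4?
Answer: -1/66005 ≈ -1.5150e-5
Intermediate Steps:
m(g) = -2 (m(g) = 2 - 4 = -2)
K(A, E) = 1 + A**2
1/(-66002 + p(K(6, m(-3)))) = 1/(-66002 - 3) = 1/(-66005) = -1/66005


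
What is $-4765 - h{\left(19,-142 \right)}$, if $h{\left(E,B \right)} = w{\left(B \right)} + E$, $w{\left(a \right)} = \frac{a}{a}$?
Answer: $-4785$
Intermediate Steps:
$w{\left(a \right)} = 1$
$h{\left(E,B \right)} = 1 + E$
$-4765 - h{\left(19,-142 \right)} = -4765 - \left(1 + 19\right) = -4765 - 20 = -4785$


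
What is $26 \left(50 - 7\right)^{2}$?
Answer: $48074$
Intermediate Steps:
$26 \left(50 - 7\right)^{2} = 26 \cdot 43^{2} = 26 \cdot 1849 = 48074$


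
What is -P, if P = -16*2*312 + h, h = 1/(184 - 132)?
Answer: 519167/52 ≈ 9984.0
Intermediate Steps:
h = 1/52 ≈ 0.019231
P = -519167/52 (P = -16*2*312 + 1/52 = -32*312 + 1/52 = -9984 + 1/52 = -519167/52 ≈ -9984.0)
-P = -1*(-519167/52) = 519167/52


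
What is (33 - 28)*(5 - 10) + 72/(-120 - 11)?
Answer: -3347/131 ≈ -25.550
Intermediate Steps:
(33 - 28)*(5 - 10) + 72/(-120 - 11) = 5*(-5) + 72/(-131) = -25 - 1/131*72 = -25 - 72/131 = -3347/131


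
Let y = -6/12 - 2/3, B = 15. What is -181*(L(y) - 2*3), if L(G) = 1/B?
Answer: 16109/15 ≈ 1073.9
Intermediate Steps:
y = -7/6 (y = -6*1/12 - 2*⅓ = -½ - ⅔ = -7/6 ≈ -1.1667)
L(G) = 1/15
-181*(L(y) - 2*3) = -181*(1/15 - 2*3) = -181*(1/15 - 6) = -181*(-89/15) = 16109/15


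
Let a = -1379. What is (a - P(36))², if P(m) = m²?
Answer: 7155625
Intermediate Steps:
(a - P(36))² = (-1379 - 1*36²)² = (-1379 - 1*1296)² = (-1379 - 1296)² = (-2675)² = 7155625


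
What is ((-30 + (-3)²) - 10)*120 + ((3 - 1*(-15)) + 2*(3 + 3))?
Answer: -3690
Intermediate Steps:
((-30 + (-3)²) - 10)*120 + ((3 - 1*(-15)) + 2*(3 + 3)) = ((-30 + 9) - 10)*120 + ((3 + 15) + 2*6) = (-21 - 10)*120 + (18 + 12) = -31*120 + 30 = -3720 + 30 = -3690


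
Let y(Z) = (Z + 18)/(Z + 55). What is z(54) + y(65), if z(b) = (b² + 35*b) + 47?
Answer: 582443/120 ≈ 4853.7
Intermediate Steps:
y(Z) = (18 + Z)/(55 + Z)
z(b) = 47 + b² + 35*b
z(54) + y(65) = (47 + 54² + 35*54) + (18 + 65)/(55 + 65) = (47 + 2916 + 1890) + 83/120 = 4853 + (1/120)*83 = 4853 + 83/120 = 582443/120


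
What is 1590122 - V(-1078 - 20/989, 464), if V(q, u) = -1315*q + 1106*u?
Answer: -336911348/989 ≈ -3.4066e+5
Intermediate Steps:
1590122 - V(-1078 - 20/989, 464) = 1590122 - (-1315*(-1078 - 20/989) + 1106*464) = 1590122 - (-1315*(-1078 - 20*1/989) + 513184) = 1590122 - (-1315*(-1078 - 20/989) + 513184) = 1590122 - (-1315*(-1066162/989) + 513184) = 1590122 - (1402003030/989 + 513184) = 1590122 - 1*1909542006/989 = 1590122 - 1909542006/989 = -336911348/989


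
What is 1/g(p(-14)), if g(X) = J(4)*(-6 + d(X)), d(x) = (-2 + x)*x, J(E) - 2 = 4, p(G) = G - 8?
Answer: 1/3132 ≈ 0.00031928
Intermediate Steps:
p(G) = -8 + G
J(E) = 6 (J(E) = 2 + 4 = 6)
d(x) = x*(-2 + x)
g(X) = -36 + 6*X*(-2 + X) (g(X) = 6*(-6 + X*(-2 + X)) = -36 + 6*X*(-2 + X))
1/g(p(-14)) = 1/(-36 + 6*(-8 - 14)*(-2 + (-8 - 14))) = 1/(-36 + 6*(-22)*(-2 - 22)) = 1/(-36 + 6*(-22)*(-24)) = 1/(-36 + 3168) = 1/3132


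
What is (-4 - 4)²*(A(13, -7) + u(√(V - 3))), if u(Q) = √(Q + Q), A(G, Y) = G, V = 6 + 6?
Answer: 832 + 64*√6 ≈ 988.77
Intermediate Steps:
V = 12
u(Q) = √2*√Q (u(Q) = √(2*Q) = √2*√Q)
(-4 - 4)²*(A(13, -7) + u(√(V - 3))) = (-4 - 4)²*(13 + √2*√(√(12 - 3))) = (-8)²*(13 + √2*√(√9)) = 64*(13 + √2*√3) = 64*(13 + √6) = 832 + 64*√6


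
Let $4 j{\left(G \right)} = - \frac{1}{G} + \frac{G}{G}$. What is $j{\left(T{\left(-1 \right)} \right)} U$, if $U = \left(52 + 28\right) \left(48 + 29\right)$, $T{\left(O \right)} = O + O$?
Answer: $2310$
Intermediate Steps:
$T{\left(O \right)} = 2 O$
$j{\left(G \right)} = \frac{1}{4} - \frac{1}{4 G}$ ($j{\left(G \right)} = \frac{- \frac{1}{G} + \frac{G}{G}}{4} = \frac{- \frac{1}{G} + 1}{4} = \frac{1 - \frac{1}{G}}{4} = \frac{1}{4} - \frac{1}{4 G}$)
$U = 6160$ ($U = 80 \cdot 77 = 6160$)
$j{\left(T{\left(-1 \right)} \right)} U = \frac{-1 + 2 \left(-1\right)}{4 \cdot 2 \left(-1\right)} 6160 = \frac{-1 - 2}{4 \left(-2\right)} 6160 = \frac{1}{4} \left(- \frac{1}{2}\right) \left(-3\right) 6160 = \frac{3}{8} \cdot 6160 = 2310$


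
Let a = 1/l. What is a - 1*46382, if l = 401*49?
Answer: -911359917/19649 ≈ -46382.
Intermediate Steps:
l = 19649
a = 1/19649 ≈ 5.0893e-5
a - 1*46382 = 1/19649 - 1*46382 = 1/19649 - 46382 = -911359917/19649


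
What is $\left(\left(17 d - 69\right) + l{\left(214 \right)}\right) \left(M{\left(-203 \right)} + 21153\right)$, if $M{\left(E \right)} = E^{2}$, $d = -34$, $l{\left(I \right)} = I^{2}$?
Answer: $2815581938$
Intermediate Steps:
$\left(\left(17 d - 69\right) + l{\left(214 \right)}\right) \left(M{\left(-203 \right)} + 21153\right) = \left(\left(17 \left(-34\right) - 69\right) + 214^{2}\right) \left(\left(-203\right)^{2} + 21153\right) = \left(\left(-578 - 69\right) + 45796\right) \left(41209 + 21153\right) = \left(-647 + 45796\right) 62362 = 45149 \cdot 62362 = 2815581938$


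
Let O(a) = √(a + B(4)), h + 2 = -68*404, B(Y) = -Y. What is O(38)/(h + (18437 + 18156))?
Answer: √34/9119 ≈ 0.00063943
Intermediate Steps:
h = -27474 (h = -2 - 68*404 = -2 - 27472 = -27474)
O(a) = √(-4 + a) (O(a) = √(a - 1*4) = √(a - 4) = √(-4 + a))
O(38)/(h + (18437 + 18156)) = √(-4 + 38)/(-27474 + (18437 + 18156)) = √34/(-27474 + 36593) = √34/9119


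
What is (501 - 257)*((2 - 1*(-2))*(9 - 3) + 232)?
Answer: 62464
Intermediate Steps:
(501 - 257)*((2 - 1*(-2))*(9 - 3) + 232) = 244*((2 + 2)*6 + 232) = 244*(4*6 + 232) = 244*(24 + 232) = 244*256 = 62464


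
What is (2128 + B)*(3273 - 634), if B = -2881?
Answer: -1987167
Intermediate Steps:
(2128 + B)*(3273 - 634) = (2128 - 2881)*(3273 - 634) = -753*2639 = -1987167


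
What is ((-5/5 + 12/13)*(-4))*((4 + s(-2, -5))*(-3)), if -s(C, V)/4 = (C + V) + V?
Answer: -48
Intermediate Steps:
s(C, V) = -8*V - 4*C (s(C, V) = -4*((C + V) + V) = -4*(C + 2*V) = -8*V - 4*C)
((-5/5 + 12/13)*(-4))*((4 + s(-2, -5))*(-3)) = ((-5/5 + 12/13)*(-4))*((4 + (-8*(-5) - 4*(-2)))*(-3)) = ((-5*⅕ + 12*(1/13))*(-4))*((4 + (40 + 8))*(-3)) = ((-1 + 12/13)*(-4))*((4 + 48)*(-3)) = (-1/13*(-4))*(52*(-3)) = (4/13)*(-156) = -48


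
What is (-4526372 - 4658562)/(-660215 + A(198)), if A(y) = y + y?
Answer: 9184934/659819 ≈ 13.920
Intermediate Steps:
A(y) = 2*y
(-4526372 - 4658562)/(-660215 + A(198)) = (-4526372 - 4658562)/(-660215 + 2*198) = -9184934/(-660215 + 396) = -9184934/(-659819) = -9184934*(-1/659819) = 9184934/659819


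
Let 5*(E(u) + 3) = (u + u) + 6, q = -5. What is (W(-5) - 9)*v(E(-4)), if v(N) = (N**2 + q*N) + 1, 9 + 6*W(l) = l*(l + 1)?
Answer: -31777/150 ≈ -211.85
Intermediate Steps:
W(l) = -3/2 + l*(1 + l)/6 (W(l) = -3/2 + (l*(l + 1))/6 = -3/2 + (l*(1 + l))/6 = -3/2 + l*(1 + l)/6)
E(u) = -9/5 + 2*u/5 (E(u) = -3 + ((u + u) + 6)/5 = -3 + (2*u + 6)/5 = -3 + (6 + 2*u)/5 = -3 + (6/5 + 2*u/5) = -9/5 + 2*u/5)
v(N) = 1 + N**2 - 5*N (v(N) = (N**2 - 5*N) + 1 = 1 + N**2 - 5*N)
(W(-5) - 9)*v(E(-4)) = ((-3/2 + (1/6)*(-5) + (1/6)*(-5)**2) - 9)*(1 + (-9/5 + (2/5)*(-4))**2 - 5*(-9/5 + (2/5)*(-4))) = ((-3/2 - 5/6 + (1/6)*25) - 9)*(1 + (-9/5 - 8/5)**2 - 5*(-9/5 - 8/5)) = ((-3/2 - 5/6 + 25/6) - 9)*(1 + (-17/5)**2 - 5*(-17/5)) = (11/6 - 9)*(1 + 289/25 + 17) = -43/6*739/25 = -31777/150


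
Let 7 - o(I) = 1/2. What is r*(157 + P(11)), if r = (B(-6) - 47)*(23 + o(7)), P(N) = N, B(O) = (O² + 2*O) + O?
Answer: -143724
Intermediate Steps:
B(O) = O² + 3*O
o(I) = 13/2 (o(I) = 7 - 1/2 = 7 - 1*½ = 7 - ½ = 13/2)
r = -1711/2 (r = (-6*(3 - 6) - 47)*(23 + 13/2) = (-6*(-3) - 47)*(59/2) = (18 - 47)*(59/2) = -29*59/2 = -1711/2 ≈ -855.50)
r*(157 + P(11)) = -1711*(157 + 11)/2 = -1711/2*168 = -143724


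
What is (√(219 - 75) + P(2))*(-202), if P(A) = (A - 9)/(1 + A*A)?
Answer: -10706/5 ≈ -2141.2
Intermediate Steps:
P(A) = (-9 + A)/(1 + A²)
(√(219 - 75) + P(2))*(-202) = (√(219 - 75) + (-9 + 2)/(1 + 2²))*(-202) = (√144 - 7/(1 + 4))*(-202) = (12 - 7/5)*(-202) = (53/5)*(-202) = -10706/5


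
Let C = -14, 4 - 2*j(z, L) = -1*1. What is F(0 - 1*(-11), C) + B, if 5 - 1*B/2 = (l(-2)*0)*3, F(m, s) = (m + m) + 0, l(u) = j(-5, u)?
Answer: 32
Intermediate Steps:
j(z, L) = 5/2 (j(z, L) = 2 - (-1)/2 = 2 - ½*(-1) = 2 + ½ = 5/2)
l(u) = 5/2
F(m, s) = 2*m (F(m, s) = 2*m + 0 = 2*m)
B = 10 (B = 10 - 2*(5/2)*0*3 = 10 - 0*3 = 10 - 2*0 = 10 + 0 = 10)
F(0 - 1*(-11), C) + B = 2*(0 - 1*(-11)) + 10 = 2*(0 + 11) + 10 = 2*11 + 10 = 22 + 10 = 32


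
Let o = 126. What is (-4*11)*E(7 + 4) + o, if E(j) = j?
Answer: -358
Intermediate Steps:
(-4*11)*E(7 + 4) + o = (-4*11)*(7 + 4) + 126 = -44*11 + 126 = -484 + 126 = -358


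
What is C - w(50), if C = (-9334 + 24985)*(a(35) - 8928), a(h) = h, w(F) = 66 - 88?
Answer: -139184321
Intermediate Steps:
w(F) = -22
C = -139184343 (C = (-9334 + 24985)*(35 - 8928) = 15651*(-8893) = -139184343)
C - w(50) = -139184343 - 1*(-22) = -139184343 + 22 = -139184321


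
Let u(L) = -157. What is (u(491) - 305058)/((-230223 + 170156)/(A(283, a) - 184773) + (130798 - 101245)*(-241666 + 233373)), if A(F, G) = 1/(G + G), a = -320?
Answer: 36093114670015/28982225177787029 ≈ 0.0012454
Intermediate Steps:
A(F, G) = 1/(2*G)
(u(491) - 305058)/((-230223 + 170156)/(A(283, a) - 184773) + (130798 - 101245)*(-241666 + 233373)) = (-157 - 305058)/((-230223 + 170156)/((½)/(-320) - 184773) + (130798 - 101245)*(-241666 + 233373)) = -305215/(-60067/((½)*(-1/320) - 184773) + 29553*(-8293)) = -305215/(-60067/(-1/640 - 184773) - 245083029) = -305215/(-60067/(-118254721/640) - 245083029) = -305215/(-60067*(-640/118254721) - 245083029) = -305215/(38442880/118254721 - 245083029) = -305215/(-28982225177787029/118254721) = -305215*(-118254721/28982225177787029) = 36093114670015/28982225177787029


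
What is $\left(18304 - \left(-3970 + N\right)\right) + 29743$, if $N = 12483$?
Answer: $39534$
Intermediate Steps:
$\left(18304 - \left(-3970 + N\right)\right) + 29743 = \left(18304 + \left(3970 - 12483\right)\right) + 29743 = \left(18304 - 8513\right) + 29743 = 9791 + 29743 = 39534$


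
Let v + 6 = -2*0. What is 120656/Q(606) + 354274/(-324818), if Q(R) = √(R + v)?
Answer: -177137/162409 + 30164*√6/15 ≈ 4924.7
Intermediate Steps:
v = -6 (v = -6 - 2*0 = -6 + 0 = -6)
Q(R) = √(-6 + R) (Q(R) = √(R - 6) = √(-6 + R))
120656/Q(606) + 354274/(-324818) = 120656/(√(-6 + 606)) + 354274/(-324818) = 120656/(√600) + 354274*(-1/324818) = 120656/((10*√6)) - 177137/162409 = 120656*(√6/60) - 177137/162409 = 30164*√6/15 - 177137/162409 = -177137/162409 + 30164*√6/15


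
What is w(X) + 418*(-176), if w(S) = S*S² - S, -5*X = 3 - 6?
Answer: -9196048/125 ≈ -73568.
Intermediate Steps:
X = ⅗ (X = -(3 - 6)/5 = -⅕*(-3) = ⅗ ≈ 0.60000)
w(S) = S³ - S
w(X) + 418*(-176) = ((⅗)³ - 1*⅗) + 418*(-176) = (27/125 - ⅗) - 73568 = -48/125 - 73568 = -9196048/125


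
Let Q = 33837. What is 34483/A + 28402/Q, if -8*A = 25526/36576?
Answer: -170707330657658/431861631 ≈ -3.9528e+5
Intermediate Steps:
A = -12763/146304 (A = -12763/(4*36576) = -⅛*12763/18288 = -12763/146304 ≈ -0.087236)
34483/A + 28402/Q = 34483/(-12763/146304) + 28402/33837 = 34483*(-146304/12763) + 28402*(1/33837) = -5045000832/12763 + 28402/33837 = -170707330657658/431861631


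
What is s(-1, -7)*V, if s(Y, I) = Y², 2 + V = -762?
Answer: -764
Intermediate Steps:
V = -764 (V = -2 - 762 = -764)
s(-1, -7)*V = (-1)²*(-764) = 1*(-764) = -764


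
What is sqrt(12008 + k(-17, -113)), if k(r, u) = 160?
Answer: 78*sqrt(2) ≈ 110.31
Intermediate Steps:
sqrt(12008 + k(-17, -113)) = sqrt(12008 + 160) = sqrt(12168) = 78*sqrt(2)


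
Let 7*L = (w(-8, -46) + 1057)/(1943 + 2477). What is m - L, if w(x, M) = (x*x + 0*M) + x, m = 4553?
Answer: 20124101/4420 ≈ 4553.0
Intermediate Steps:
w(x, M) = x + x² (w(x, M) = (x² + 0) + x = x² + x = x + x²)
L = 159/4420 (L = ((-8*(1 - 8) + 1057)/(1943 + 2477))/7 = ((-8*(-7) + 1057)/4420)/7 = ((56 + 1057)*(1/4420))/7 = (1113*(1/4420))/7 = (⅐)*(1113/4420) = 159/4420 ≈ 0.035973)
m - L = 4553 - 1*159/4420 = 4553 - 159/4420 = 20124101/4420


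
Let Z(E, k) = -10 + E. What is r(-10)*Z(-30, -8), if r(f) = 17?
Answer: -680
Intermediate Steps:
r(-10)*Z(-30, -8) = 17*(-10 - 30) = 17*(-40) = -680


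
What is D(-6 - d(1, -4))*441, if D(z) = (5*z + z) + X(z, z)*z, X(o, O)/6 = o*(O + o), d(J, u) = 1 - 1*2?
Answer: -674730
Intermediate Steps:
d(J, u) = -1 (d(J, u) = 1 - 2 = -1)
X(o, O) = 6*o*(O + o) (X(o, O) = 6*(o*(O + o)) = 6*o*(O + o))
D(z) = 6*z + 12*z**3 (D(z) = (5*z + z) + (6*z*(z + z))*z = 6*z + (6*z*(2*z))*z = 6*z + (12*z**2)*z = 6*z + 12*z**3)
D(-6 - d(1, -4))*441 = (6*(-6 - 1*(-1)) + 12*(-6 - 1*(-1))**3)*441 = (6*(-6 + 1) + 12*(-6 + 1)**3)*441 = (6*(-5) + 12*(-5)**3)*441 = (-30 + 12*(-125))*441 = (-30 - 1500)*441 = -1530*441 = -674730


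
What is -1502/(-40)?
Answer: 751/20 ≈ 37.550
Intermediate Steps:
-1502/(-40) = -1502*(-1/40) = 751/20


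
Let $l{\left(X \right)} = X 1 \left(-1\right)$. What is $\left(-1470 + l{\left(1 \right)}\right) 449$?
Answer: $-660479$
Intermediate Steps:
$l{\left(X \right)} = - X$ ($l{\left(X \right)} = X \left(-1\right) = - X$)
$\left(-1470 + l{\left(1 \right)}\right) 449 = \left(-1470 - 1\right) 449 = \left(-1471\right) 449 = -660479$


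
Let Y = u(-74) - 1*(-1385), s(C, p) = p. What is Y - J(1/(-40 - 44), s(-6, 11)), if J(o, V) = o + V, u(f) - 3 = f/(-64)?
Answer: 926129/672 ≈ 1378.2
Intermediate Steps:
u(f) = 3 - f/64 (u(f) = 3 + f/(-64) = 3 + f*(-1/64) = 3 - f/64)
J(o, V) = V + o
Y = 44453/32 (Y = (3 - 1/64*(-74)) - 1*(-1385) = (3 + 37/32) + 1385 = 133/32 + 1385 = 44453/32 ≈ 1389.2)
Y - J(1/(-40 - 44), s(-6, 11)) = 44453/32 - (11 + 1/(-40 - 44)) = 44453/32 - (11 + 1/(-84)) = 44453/32 - (11 - 1/84) = 44453/32 - 1*923/84 = 44453/32 - 923/84 = 926129/672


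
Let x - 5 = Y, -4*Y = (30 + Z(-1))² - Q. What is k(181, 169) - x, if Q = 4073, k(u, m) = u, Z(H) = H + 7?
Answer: -2073/4 ≈ -518.25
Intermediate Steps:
Z(H) = 7 + H
Y = 2777/4 (Y = -((30 + (7 - 1))² - 1*4073)/4 = -((30 + 6)² - 4073)/4 = -(36² - 4073)/4 = -(1296 - 4073)/4 = -¼*(-2777) = 2777/4 ≈ 694.25)
x = 2797/4 (x = 5 + 2777/4 = 2797/4 ≈ 699.25)
k(181, 169) - x = 181 - 1*2797/4 = 181 - 2797/4 = -2073/4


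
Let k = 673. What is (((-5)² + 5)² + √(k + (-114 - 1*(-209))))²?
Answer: 810768 + 28800*√3 ≈ 8.6065e+5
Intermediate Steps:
(((-5)² + 5)² + √(k + (-114 - 1*(-209))))² = (((-5)² + 5)² + √(673 + (-114 - 1*(-209))))² = ((25 + 5)² + √(673 + (-114 + 209)))² = (30² + √(673 + 95))² = (900 + √768)² = (900 + 16*√3)²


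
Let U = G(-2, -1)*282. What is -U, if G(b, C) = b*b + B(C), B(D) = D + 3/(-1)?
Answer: 0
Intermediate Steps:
B(D) = -3 + D (B(D) = D + 3*(-1) = D - 3 = -3 + D)
G(b, C) = -3 + C + b² (G(b, C) = b*b + (-3 + C) = b² + (-3 + C) = -3 + C + b²)
U = 0 (U = (-3 - 1 + (-2)²)*282 = (-3 - 1 + 4)*282 = 0*282 = 0)
-U = -1*0 = 0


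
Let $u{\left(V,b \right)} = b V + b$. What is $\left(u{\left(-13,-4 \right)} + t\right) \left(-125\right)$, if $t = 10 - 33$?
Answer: $-3125$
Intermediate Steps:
$u{\left(V,b \right)} = b + V b$ ($u{\left(V,b \right)} = V b + b = b + V b$)
$t = -23$ ($t = 10 - 33 = -23$)
$\left(u{\left(-13,-4 \right)} + t\right) \left(-125\right) = \left(- 4 \left(1 - 13\right) - 23\right) \left(-125\right) = \left(\left(-4\right) \left(-12\right) - 23\right) \left(-125\right) = \left(48 - 23\right) \left(-125\right) = 25 \left(-125\right) = -3125$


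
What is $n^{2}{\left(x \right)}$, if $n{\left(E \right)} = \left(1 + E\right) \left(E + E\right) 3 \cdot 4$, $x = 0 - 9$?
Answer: $2985984$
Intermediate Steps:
$x = -9$
$n{\left(E \right)} = 24 E \left(1 + E\right)$ ($n{\left(E \right)} = \left(1 + E\right) 2 E 3 \cdot 4 = 2 E \left(1 + E\right) 3 \cdot 4 = 6 E \left(1 + E\right) 4 = 24 E \left(1 + E\right)$)
$n^{2}{\left(x \right)} = \left(24 \left(-9\right) \left(1 - 9\right)\right)^{2} = \left(24 \left(-9\right) \left(-8\right)\right)^{2} = 1728^{2} = 2985984$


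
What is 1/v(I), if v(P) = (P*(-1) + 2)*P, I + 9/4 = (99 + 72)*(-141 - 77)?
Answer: -16/22238265609 ≈ -7.1948e-10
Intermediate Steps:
I = -149121/4 (I = -9/4 + (99 + 72)*(-141 - 77) = -9/4 + 171*(-218) = -9/4 - 37278 = -149121/4 ≈ -37280.)
v(P) = P*(2 - P) (v(P) = (-P + 2)*P = (2 - P)*P = P*(2 - P))
1/v(I) = 1/(-149121*(2 - 1*(-149121/4))/4) = 1/(-149121*(2 + 149121/4)/4) = 1/(-149121/4*149129/4) = 1/(-22238265609/16) = -16/22238265609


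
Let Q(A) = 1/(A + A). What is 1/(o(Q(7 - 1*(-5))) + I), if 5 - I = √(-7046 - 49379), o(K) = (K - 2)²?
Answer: 2931264/18746358721 + 1658880*I*√2257/18746358721 ≈ 0.00015636 + 0.004204*I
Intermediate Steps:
Q(A) = 1/(2*A)
o(K) = (-2 + K)²
I = 5 - 5*I*√2257 (I = 5 - √(-7046 - 49379) = 5 - √(-56425) = 5 - 5*I*√2257 ≈ 5.0 - 237.54*I)
1/(o(Q(7 - 1*(-5))) + I) = 1/((-2 + 1/(2*(7 - 1*(-5))))² + (5 - 5*I*√2257)) = 1/((-2 + 1/(2*(7 + 5)))² + (5 - 5*I*√2257)) = 1/((-2 + (½)/12)² + (5 - 5*I*√2257)) = 1/((-2 + (½)*(1/12))² + (5 - 5*I*√2257)) = 1/((-2 + 1/24)² + (5 - 5*I*√2257)) = 1/((-47/24)² + (5 - 5*I*√2257)) = 1/(2209/576 + (5 - 5*I*√2257)) = 1/(5089/576 - 5*I*√2257)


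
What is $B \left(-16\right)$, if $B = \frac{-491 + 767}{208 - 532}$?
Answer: $\frac{368}{27} \approx 13.63$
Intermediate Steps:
$B = - \frac{23}{27}$ ($B = \frac{276}{-324} = 276 \left(- \frac{1}{324}\right) = - \frac{23}{27} \approx -0.85185$)
$B \left(-16\right) = \left(- \frac{23}{27}\right) \left(-16\right) = \frac{368}{27}$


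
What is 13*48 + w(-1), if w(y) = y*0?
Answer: 624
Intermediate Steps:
w(y) = 0
13*48 + w(-1) = 13*48 + 0 = 624 + 0 = 624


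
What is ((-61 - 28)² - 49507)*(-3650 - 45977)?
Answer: 2063788422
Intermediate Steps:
((-61 - 28)² - 49507)*(-3650 - 45977) = ((-89)² - 49507)*(-49627) = (7921 - 49507)*(-49627) = -41586*(-49627) = 2063788422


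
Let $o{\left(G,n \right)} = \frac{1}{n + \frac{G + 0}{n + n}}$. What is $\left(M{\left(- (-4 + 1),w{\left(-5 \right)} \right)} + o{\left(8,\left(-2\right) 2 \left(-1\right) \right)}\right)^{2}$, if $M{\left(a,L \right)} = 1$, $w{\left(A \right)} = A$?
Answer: $\frac{36}{25} \approx 1.44$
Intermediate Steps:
$o{\left(G,n \right)} = \frac{1}{n + \frac{G}{2 n}}$
$\left(M{\left(- (-4 + 1),w{\left(-5 \right)} \right)} + o{\left(8,\left(-2\right) 2 \left(-1\right) \right)}\right)^{2} = \left(1 + \frac{2 \left(-2\right) 2 \left(-1\right)}{8 + 2 \left(\left(-2\right) 2 \left(-1\right)\right)^{2}}\right)^{2} = \left(1 + \frac{2 \left(\left(-4\right) \left(-1\right)\right)}{8 + 2 \left(\left(-4\right) \left(-1\right)\right)^{2}}\right)^{2} = \left(1 + 2 \cdot 4 \frac{1}{8 + 2 \cdot 4^{2}}\right)^{2} = \left(1 + 2 \cdot 4 \frac{1}{8 + 2 \cdot 16}\right)^{2} = \left(1 + 2 \cdot 4 \frac{1}{8 + 32}\right)^{2} = \left(1 + 2 \cdot 4 \cdot \frac{1}{40}\right)^{2} = \left(1 + \frac{1}{5}\right)^{2} = \left(\frac{6}{5}\right)^{2} = \frac{36}{25}$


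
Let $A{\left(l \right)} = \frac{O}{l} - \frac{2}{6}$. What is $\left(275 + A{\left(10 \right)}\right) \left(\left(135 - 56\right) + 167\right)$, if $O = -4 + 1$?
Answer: $\frac{337471}{5} \approx 67494.0$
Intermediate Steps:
$O = -3$
$A{\left(l \right)} = - \frac{1}{3} - \frac{3}{l}$ ($A{\left(l \right)} = - \frac{3}{l} - \frac{2}{6} = - \frac{3}{l} - \frac{1}{3} = - \frac{1}{3} - \frac{3}{l}$)
$\left(275 + A{\left(10 \right)}\right) \left(\left(135 - 56\right) + 167\right) = \left(275 + \frac{-9 - 10}{3 \cdot 10}\right) \left(\left(135 - 56\right) + 167\right) = \left(275 + \frac{1}{3} \cdot \frac{1}{10} \left(-9 - 10\right)\right) \left(79 + 167\right) = \left(275 + \frac{1}{3} \cdot \frac{1}{10} \left(-19\right)\right) 246 = \left(275 - \frac{19}{30}\right) 246 = \frac{8231}{30} \cdot 246 = \frac{337471}{5}$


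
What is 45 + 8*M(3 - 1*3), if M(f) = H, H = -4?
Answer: 13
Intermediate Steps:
M(f) = -4
45 + 8*M(3 - 1*3) = 45 + 8*(-4) = 45 - 32 = 13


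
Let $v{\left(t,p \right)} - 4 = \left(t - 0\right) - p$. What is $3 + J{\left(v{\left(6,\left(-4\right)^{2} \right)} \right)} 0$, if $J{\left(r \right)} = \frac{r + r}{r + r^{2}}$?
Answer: $3$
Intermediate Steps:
$v{\left(t,p \right)} = 4 + t - p$ ($v{\left(t,p \right)} = 4 - \left(p - t\right) = 4 + t - p$)
$J{\left(r \right)} = \frac{2 r}{r + r^{2}}$
$3 + J{\left(v{\left(6,\left(-4\right)^{2} \right)} \right)} 0 = 3 + \frac{2}{1 + \left(4 + 6 - \left(-4\right)^{2}\right)} 0 = 3 + \frac{2}{1 + \left(4 + 6 - 16\right)} 0 = 3 + \frac{2}{1 - 6} \cdot 0 = 3 + \frac{2}{-5} \cdot 0 = 3 + 2 \left(- \frac{1}{5}\right) 0 = 3 - 0 = 3 + 0 = 3$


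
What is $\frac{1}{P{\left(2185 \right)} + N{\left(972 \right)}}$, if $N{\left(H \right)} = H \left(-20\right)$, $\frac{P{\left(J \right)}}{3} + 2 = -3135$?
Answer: $- \frac{1}{28851} \approx -3.4661 \cdot 10^{-5}$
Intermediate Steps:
$P{\left(J \right)} = -9411$ ($P{\left(J \right)} = -6 + 3 \left(-3135\right) = -6 - 9405 = -9411$)
$N{\left(H \right)} = - 20 H$
$\frac{1}{P{\left(2185 \right)} + N{\left(972 \right)}} = \frac{1}{-9411 - 19440} = \frac{1}{-28851} = - \frac{1}{28851}$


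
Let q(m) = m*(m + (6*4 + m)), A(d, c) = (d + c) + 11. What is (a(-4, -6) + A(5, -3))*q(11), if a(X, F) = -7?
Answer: 3036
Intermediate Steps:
A(d, c) = 11 + c + d (A(d, c) = (c + d) + 11 = 11 + c + d)
q(m) = m*(24 + 2*m) (q(m) = m*(m + (24 + m)) = m*(24 + 2*m))
(a(-4, -6) + A(5, -3))*q(11) = (-7 + (11 - 3 + 5))*(2*11*(12 + 11)) = (-7 + 13)*(2*11*23) = 6*506 = 3036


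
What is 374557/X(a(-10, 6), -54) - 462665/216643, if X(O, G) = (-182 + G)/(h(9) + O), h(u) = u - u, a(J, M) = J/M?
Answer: 57914027705/21911892 ≈ 2643.0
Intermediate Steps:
h(u) = 0
X(O, G) = (-182 + G)/O (X(O, G) = (-182 + G)/(0 + O) = (-182 + G)/O)
374557/X(a(-10, 6), -54) - 462665/216643 = 374557/(((-182 - 54)/((-10/6)))) - 462665/216643 = 374557/((-236/(-10*⅙))) - 462665*1/216643 = 374557/((-236/(-5/3))) - 66095/30949 = 374557/((-⅗*(-236))) - 66095/30949 = 374557/(708/5) - 66095/30949 = 374557*(5/708) - 66095/30949 = 1872785/708 - 66095/30949 = 57914027705/21911892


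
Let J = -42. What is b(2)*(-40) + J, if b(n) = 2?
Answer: -122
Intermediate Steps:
b(2)*(-40) + J = 2*(-40) - 42 = -80 - 42 = -122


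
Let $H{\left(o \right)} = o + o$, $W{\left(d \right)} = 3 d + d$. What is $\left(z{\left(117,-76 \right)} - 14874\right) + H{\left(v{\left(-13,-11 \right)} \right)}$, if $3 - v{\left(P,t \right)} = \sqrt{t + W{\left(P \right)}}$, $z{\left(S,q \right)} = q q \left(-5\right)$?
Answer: $-43748 - 6 i \sqrt{7} \approx -43748.0 - 15.875 i$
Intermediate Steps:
$z{\left(S,q \right)} = - 5 q^{2}$ ($z{\left(S,q \right)} = q^{2} \left(-5\right) = - 5 q^{2}$)
$W{\left(d \right)} = 4 d$
$v{\left(P,t \right)} = 3 - \sqrt{t + 4 P}$
$H{\left(o \right)} = 2 o$
$\left(z{\left(117,-76 \right)} - 14874\right) + H{\left(v{\left(-13,-11 \right)} \right)} = \left(- 5 \left(-76\right)^{2} - 14874\right) + 2 \left(3 - \sqrt{-11 + 4 \left(-13\right)}\right) = \left(\left(-5\right) 5776 - 14874\right) + 2 \left(3 - \sqrt{-11 - 52}\right) = \left(-28880 - 14874\right) + 2 \left(3 - \sqrt{-63}\right) = -43754 + 2 \left(3 - 3 i \sqrt{7}\right) = -43754 + \left(6 - 6 i \sqrt{7}\right) = -43748 - 6 i \sqrt{7}$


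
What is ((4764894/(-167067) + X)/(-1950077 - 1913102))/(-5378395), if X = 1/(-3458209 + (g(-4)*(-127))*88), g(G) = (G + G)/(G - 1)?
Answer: -27605339017439/20110739342659683738406485 ≈ -1.3727e-12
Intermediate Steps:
g(G) = 2*G/(-1 + G) (g(G) = (2*G)/(-1 + G) = 2*G/(-1 + G))
X = -5/17380453 (X = 1/(-3458209 + ((2*(-4)/(-1 - 4))*(-127))*88) = 1/(-3458209 + ((2*(-4)/(-5))*(-127))*88) = 1/(-3458209 + ((2*(-4)*(-⅕))*(-127))*88) = 1/(-3458209 + ((8/5)*(-127))*88) = 1/(-3458209 - 1016/5*88) = 1/(-3458209 - 89408/5) = 1/(-17380453/5) = -5/17380453 ≈ -2.8768e-7)
((4764894/(-167067) + X)/(-1950077 - 1913102))/(-5378395) = ((4764894/(-167067) - 5/17380453)/(-1950077 - 1913102))/(-5378395) = ((4764894*(-1/167067) - 5/17380453)/(-3863179))*(-1/5378395) = ((-1588298/55689 - 5/17380453)*(-1/3863179))*(-1/5378395) = -27605339017439/967900047117*(-1/3863179)*(-1/5378395) = (27605339017439/3739171136121404943)*(-1/5378395) = -27605339017439/20110739342659683738406485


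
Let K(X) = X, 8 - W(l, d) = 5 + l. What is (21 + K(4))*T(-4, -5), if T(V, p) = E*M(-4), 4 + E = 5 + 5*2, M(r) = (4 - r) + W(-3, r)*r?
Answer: -4400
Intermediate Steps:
W(l, d) = 3 - l (W(l, d) = 8 - (5 + l) = 8 + (-5 - l) = 3 - l)
M(r) = 4 + 5*r (M(r) = (4 - r) + (3 - 1*(-3))*r = (4 - r) + (3 + 3)*r = (4 - r) + 6*r = 4 + 5*r)
E = 11 (E = -4 + (5 + 5*2) = -4 + (5 + 10) = -4 + 15 = 11)
T(V, p) = -176 (T(V, p) = 11*(4 + 5*(-4)) = 11*(4 - 20) = 11*(-16) = -176)
(21 + K(4))*T(-4, -5) = (21 + 4)*(-176) = 25*(-176) = -4400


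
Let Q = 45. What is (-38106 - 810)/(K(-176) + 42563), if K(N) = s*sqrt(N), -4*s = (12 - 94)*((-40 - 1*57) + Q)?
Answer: -552127236/670535875 - 55312608*I*sqrt(11)/670535875 ≈ -0.82341 - 0.27359*I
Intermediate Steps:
s = -1066 (s = -(12 - 94)*((-40 - 1*57) + 45)/4 = -(-41)*((-40 - 57) + 45)/2 = -(-41)*(-97 + 45)/2 = -(-41)*(-52)/2 = -1/4*4264 = -1066)
K(N) = -1066*sqrt(N)
(-38106 - 810)/(K(-176) + 42563) = (-38106 - 810)/(-4264*I*sqrt(11) + 42563) = -38916/(-4264*I*sqrt(11) + 42563) = -38916/(42563 - 4264*I*sqrt(11))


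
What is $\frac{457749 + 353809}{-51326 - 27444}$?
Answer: $- \frac{405779}{39385} \approx -10.303$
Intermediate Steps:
$\frac{457749 + 353809}{-51326 - 27444} = \frac{811558}{-51326 + \left(-31826 + 4382\right)} = \frac{811558}{-51326 - 27444} = \frac{811558}{-78770} = 811558 \left(- \frac{1}{78770}\right) = - \frac{405779}{39385}$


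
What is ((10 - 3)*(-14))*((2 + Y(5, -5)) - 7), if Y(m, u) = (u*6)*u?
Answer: -14210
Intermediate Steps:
Y(m, u) = 6*u² (Y(m, u) = (6*u)*u = 6*u²)
((10 - 3)*(-14))*((2 + Y(5, -5)) - 7) = ((10 - 3)*(-14))*((2 + 6*(-5)²) - 7) = (7*(-14))*((2 + 6*25) - 7) = -98*((2 + 150) - 7) = -98*(152 - 7) = -98*145 = -14210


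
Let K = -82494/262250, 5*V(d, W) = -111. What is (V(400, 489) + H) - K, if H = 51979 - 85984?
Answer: -4461775353/131125 ≈ -34027.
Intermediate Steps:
V(d, W) = -111/5 (V(d, W) = (⅕)*(-111) = -111/5)
K = -41247/131125 (K = -82494*1/262250 = -41247/131125 ≈ -0.31456)
H = -34005
(V(400, 489) + H) - K = (-111/5 - 34005) - 1*(-41247/131125) = -170136/5 + 41247/131125 = -4461775353/131125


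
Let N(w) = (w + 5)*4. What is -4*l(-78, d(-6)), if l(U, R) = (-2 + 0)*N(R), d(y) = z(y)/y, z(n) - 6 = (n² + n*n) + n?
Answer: -224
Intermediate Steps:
z(n) = 6 + n + 2*n² (z(n) = 6 + ((n² + n*n) + n) = 6 + ((n² + n²) + n) = 6 + (2*n² + n) = 6 + (n + 2*n²) = 6 + n + 2*n²)
N(w) = 20 + 4*w (N(w) = (5 + w)*4 = 20 + 4*w)
d(y) = (6 + y + 2*y²)/y
l(U, R) = -40 - 8*R (l(U, R) = (-2 + 0)*(20 + 4*R) = -2*(20 + 4*R) = -40 - 8*R)
-4*l(-78, d(-6)) = -4*(-40 - 8*(1 + 2*(-6) + 6/(-6))) = -4*(-40 - 8*(1 - 12 + 6*(-⅙))) = -4*(-40 - 8*(1 - 12 - 1)) = -4*(-40 - 8*(-12)) = -4*(-40 + 96) = -4*56 = -224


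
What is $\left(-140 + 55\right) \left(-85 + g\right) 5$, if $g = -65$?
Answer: $63750$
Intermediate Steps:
$\left(-140 + 55\right) \left(-85 + g\right) 5 = \left(-140 + 55\right) \left(-85 - 65\right) 5 = \left(-85\right) \left(-150\right) 5 = 12750 \cdot 5 = 63750$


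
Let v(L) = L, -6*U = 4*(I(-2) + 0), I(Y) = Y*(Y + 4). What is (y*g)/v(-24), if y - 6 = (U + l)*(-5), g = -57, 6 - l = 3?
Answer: -1273/24 ≈ -53.042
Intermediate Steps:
I(Y) = Y*(4 + Y)
l = 3 (l = 6 - 1*3 = 6 - 3 = 3)
U = 8/3 (U = -2*(-2*(4 - 2) + 0)/3 = -2*(-2*2 + 0)/3 = -2*(-4 + 0)/3 = -2*(-4)/3 = -1/6*(-16) = 8/3 ≈ 2.6667)
y = -67/3 (y = 6 + (8/3 + 3)*(-5) = 6 + (17/3)*(-5) = 6 - 85/3 = -67/3 ≈ -22.333)
(y*g)/v(-24) = -67/3*(-57)/(-24) = 1273*(-1/24) = -1273/24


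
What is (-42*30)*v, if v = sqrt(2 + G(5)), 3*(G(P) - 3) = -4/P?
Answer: -84*sqrt(1065) ≈ -2741.3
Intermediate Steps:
G(P) = 3 - 4/(3*P) (G(P) = 3 + (-4/P)/3 = 3 - 4/(3*P))
v = sqrt(1065)/15 (v = sqrt(2 + (3 - 4/3/5)) = sqrt(2 + (3 - 4/3*1/5)) = sqrt(2 + (3 - 4/15)) = sqrt(2 + 41/15) = sqrt(71/15) = sqrt(1065)/15 ≈ 2.1756)
(-42*30)*v = (-42*30)*(sqrt(1065)/15) = -84*sqrt(1065)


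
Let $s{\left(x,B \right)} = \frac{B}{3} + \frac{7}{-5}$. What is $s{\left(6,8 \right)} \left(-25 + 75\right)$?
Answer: $\frac{190}{3} \approx 63.333$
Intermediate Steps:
$s{\left(x,B \right)} = - \frac{7}{5} + \frac{B}{3}$ ($s{\left(x,B \right)} = B \frac{1}{3} + 7 \left(- \frac{1}{5}\right) = \frac{B}{3} - \frac{7}{5} = - \frac{7}{5} + \frac{B}{3}$)
$s{\left(6,8 \right)} \left(-25 + 75\right) = \left(- \frac{7}{5} + \frac{1}{3} \cdot 8\right) \left(-25 + 75\right) = \left(- \frac{7}{5} + \frac{8}{3}\right) 50 = \frac{19}{15} \cdot 50 = \frac{190}{3}$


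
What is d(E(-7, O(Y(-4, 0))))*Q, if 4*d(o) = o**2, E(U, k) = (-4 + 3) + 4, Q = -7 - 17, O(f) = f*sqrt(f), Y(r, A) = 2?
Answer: -54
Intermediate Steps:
O(f) = f**(3/2)
Q = -24
E(U, k) = 3 (E(U, k) = -1 + 4 = 3)
d(o) = o**2/4
d(E(-7, O(Y(-4, 0))))*Q = ((1/4)*3**2)*(-24) = ((1/4)*9)*(-24) = (9/4)*(-24) = -54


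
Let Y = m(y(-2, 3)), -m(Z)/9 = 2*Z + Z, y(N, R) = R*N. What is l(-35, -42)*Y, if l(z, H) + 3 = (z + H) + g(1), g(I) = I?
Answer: -12798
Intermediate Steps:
y(N, R) = N*R
m(Z) = -27*Z (m(Z) = -9*(2*Z + Z) = -27*Z)
Y = 162 (Y = -(-54)*3 = -27*(-6) = 162)
l(z, H) = -2 + H + z (l(z, H) = -3 + ((z + H) + 1) = -3 + ((H + z) + 1) = -3 + (1 + H + z) = -2 + H + z)
l(-35, -42)*Y = (-2 - 42 - 35)*162 = -79*162 = -12798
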